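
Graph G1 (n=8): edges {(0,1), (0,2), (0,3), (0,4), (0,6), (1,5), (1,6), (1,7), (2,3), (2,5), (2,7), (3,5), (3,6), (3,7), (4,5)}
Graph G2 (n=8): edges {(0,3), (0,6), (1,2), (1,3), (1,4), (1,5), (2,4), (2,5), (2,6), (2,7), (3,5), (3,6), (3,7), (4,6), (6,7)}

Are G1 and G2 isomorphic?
No, not isomorphic

The graphs are NOT isomorphic.

Degrees in G1: deg(0)=5, deg(1)=4, deg(2)=4, deg(3)=5, deg(4)=2, deg(5)=4, deg(6)=3, deg(7)=3.
Sorted degree sequence of G1: [5, 5, 4, 4, 4, 3, 3, 2].
Degrees in G2: deg(0)=2, deg(1)=4, deg(2)=5, deg(3)=5, deg(4)=3, deg(5)=3, deg(6)=5, deg(7)=3.
Sorted degree sequence of G2: [5, 5, 5, 4, 3, 3, 3, 2].
The (sorted) degree sequence is an isomorphism invariant, so since G1 and G2 have different degree sequences they cannot be isomorphic.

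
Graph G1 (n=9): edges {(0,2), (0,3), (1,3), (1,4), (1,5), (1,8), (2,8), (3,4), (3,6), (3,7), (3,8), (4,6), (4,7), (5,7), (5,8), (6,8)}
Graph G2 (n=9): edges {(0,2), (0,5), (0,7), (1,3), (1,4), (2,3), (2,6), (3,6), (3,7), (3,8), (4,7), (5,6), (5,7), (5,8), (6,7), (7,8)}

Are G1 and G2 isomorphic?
Yes, isomorphic

The graphs are isomorphic.
One valid mapping φ: V(G1) → V(G2): 0→4, 1→6, 2→1, 3→7, 4→5, 5→2, 6→8, 7→0, 8→3

Verify φ preserves adjacency — for each edge of G1, its image is an edge of G2:
  (0,2) → (φ(0),φ(2)) = (1,4) ∈ E(G2) ✓
  (0,3) → (φ(0),φ(3)) = (4,7) ∈ E(G2) ✓
  (1,3) → (φ(1),φ(3)) = (6,7) ∈ E(G2) ✓
  (1,4) → (φ(1),φ(4)) = (5,6) ∈ E(G2) ✓
  (1,5) → (φ(1),φ(5)) = (2,6) ∈ E(G2) ✓
  (1,8) → (φ(1),φ(8)) = (3,6) ∈ E(G2) ✓
  (2,8) → (φ(2),φ(8)) = (1,3) ∈ E(G2) ✓
  (3,4) → (φ(3),φ(4)) = (5,7) ∈ E(G2) ✓
  (3,6) → (φ(3),φ(6)) = (7,8) ∈ E(G2) ✓
  (3,7) → (φ(3),φ(7)) = (0,7) ∈ E(G2) ✓
  (3,8) → (φ(3),φ(8)) = (3,7) ∈ E(G2) ✓
  (4,6) → (φ(4),φ(6)) = (5,8) ∈ E(G2) ✓
  (4,7) → (φ(4),φ(7)) = (0,5) ∈ E(G2) ✓
  (5,7) → (φ(5),φ(7)) = (0,2) ∈ E(G2) ✓
  (5,8) → (φ(5),φ(8)) = (2,3) ∈ E(G2) ✓
  (6,8) → (φ(6),φ(8)) = (3,8) ∈ E(G2) ✓
All 16 edges of G1 map to edges of G2, and |E(G1)| = |E(G2)| = 16, so φ is a bijection on edges as well as vertices. Hence G1 ≅ G2.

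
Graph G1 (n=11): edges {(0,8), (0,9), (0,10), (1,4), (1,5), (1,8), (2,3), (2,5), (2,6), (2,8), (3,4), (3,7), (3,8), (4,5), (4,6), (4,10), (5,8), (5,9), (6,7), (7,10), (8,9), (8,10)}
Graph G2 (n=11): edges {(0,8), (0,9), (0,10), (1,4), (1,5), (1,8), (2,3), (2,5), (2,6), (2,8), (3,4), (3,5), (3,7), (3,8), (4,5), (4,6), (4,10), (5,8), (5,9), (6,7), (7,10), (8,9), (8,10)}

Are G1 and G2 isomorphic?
No, not isomorphic

The graphs are NOT isomorphic.

Counting edges: G1 has 22 edge(s); G2 has 23 edge(s).
Edge count is an isomorphism invariant (a bijection on vertices induces a bijection on edges), so differing edge counts rule out isomorphism.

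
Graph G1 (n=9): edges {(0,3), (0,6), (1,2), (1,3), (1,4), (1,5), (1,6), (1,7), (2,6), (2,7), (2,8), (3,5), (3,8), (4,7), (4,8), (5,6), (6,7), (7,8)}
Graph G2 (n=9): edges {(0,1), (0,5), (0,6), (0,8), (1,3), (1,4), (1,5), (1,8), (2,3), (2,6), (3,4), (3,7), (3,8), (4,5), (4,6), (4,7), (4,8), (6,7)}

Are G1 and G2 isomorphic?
Yes, isomorphic

The graphs are isomorphic.
One valid mapping φ: V(G1) → V(G2): 0→2, 1→4, 2→8, 3→6, 4→5, 5→7, 6→3, 7→1, 8→0

Verify φ preserves adjacency — for each edge of G1, its image is an edge of G2:
  (0,3) → (φ(0),φ(3)) = (2,6) ∈ E(G2) ✓
  (0,6) → (φ(0),φ(6)) = (2,3) ∈ E(G2) ✓
  (1,2) → (φ(1),φ(2)) = (4,8) ∈ E(G2) ✓
  (1,3) → (φ(1),φ(3)) = (4,6) ∈ E(G2) ✓
  (1,4) → (φ(1),φ(4)) = (4,5) ∈ E(G2) ✓
  (1,5) → (φ(1),φ(5)) = (4,7) ∈ E(G2) ✓
  (1,6) → (φ(1),φ(6)) = (3,4) ∈ E(G2) ✓
  (1,7) → (φ(1),φ(7)) = (1,4) ∈ E(G2) ✓
  (2,6) → (φ(2),φ(6)) = (3,8) ∈ E(G2) ✓
  (2,7) → (φ(2),φ(7)) = (1,8) ∈ E(G2) ✓
  (2,8) → (φ(2),φ(8)) = (0,8) ∈ E(G2) ✓
  (3,5) → (φ(3),φ(5)) = (6,7) ∈ E(G2) ✓
  (3,8) → (φ(3),φ(8)) = (0,6) ∈ E(G2) ✓
  (4,7) → (φ(4),φ(7)) = (1,5) ∈ E(G2) ✓
  (4,8) → (φ(4),φ(8)) = (0,5) ∈ E(G2) ✓
  (5,6) → (φ(5),φ(6)) = (3,7) ∈ E(G2) ✓
  (6,7) → (φ(6),φ(7)) = (1,3) ∈ E(G2) ✓
  (7,8) → (φ(7),φ(8)) = (0,1) ∈ E(G2) ✓
All 18 edges of G1 map to edges of G2, and |E(G1)| = |E(G2)| = 18, so φ is a bijection on edges as well as vertices. Hence G1 ≅ G2.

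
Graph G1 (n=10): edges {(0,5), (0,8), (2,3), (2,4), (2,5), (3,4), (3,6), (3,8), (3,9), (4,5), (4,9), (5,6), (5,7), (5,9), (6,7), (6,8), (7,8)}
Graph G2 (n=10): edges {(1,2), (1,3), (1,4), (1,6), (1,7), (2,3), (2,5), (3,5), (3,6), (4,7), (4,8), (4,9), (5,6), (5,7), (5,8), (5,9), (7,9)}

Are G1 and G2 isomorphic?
Yes, isomorphic

The graphs are isomorphic.
One valid mapping φ: V(G1) → V(G2): 0→8, 1→0, 2→6, 3→1, 4→3, 5→5, 6→7, 7→9, 8→4, 9→2

Verify φ preserves adjacency — for each edge of G1, its image is an edge of G2:
  (0,5) → (φ(0),φ(5)) = (5,8) ∈ E(G2) ✓
  (0,8) → (φ(0),φ(8)) = (4,8) ∈ E(G2) ✓
  (2,3) → (φ(2),φ(3)) = (1,6) ∈ E(G2) ✓
  (2,4) → (φ(2),φ(4)) = (3,6) ∈ E(G2) ✓
  (2,5) → (φ(2),φ(5)) = (5,6) ∈ E(G2) ✓
  (3,4) → (φ(3),φ(4)) = (1,3) ∈ E(G2) ✓
  (3,6) → (φ(3),φ(6)) = (1,7) ∈ E(G2) ✓
  (3,8) → (φ(3),φ(8)) = (1,4) ∈ E(G2) ✓
  (3,9) → (φ(3),φ(9)) = (1,2) ∈ E(G2) ✓
  (4,5) → (φ(4),φ(5)) = (3,5) ∈ E(G2) ✓
  (4,9) → (φ(4),φ(9)) = (2,3) ∈ E(G2) ✓
  (5,6) → (φ(5),φ(6)) = (5,7) ∈ E(G2) ✓
  (5,7) → (φ(5),φ(7)) = (5,9) ∈ E(G2) ✓
  (5,9) → (φ(5),φ(9)) = (2,5) ∈ E(G2) ✓
  (6,7) → (φ(6),φ(7)) = (7,9) ∈ E(G2) ✓
  (6,8) → (φ(6),φ(8)) = (4,7) ∈ E(G2) ✓
  (7,8) → (φ(7),φ(8)) = (4,9) ∈ E(G2) ✓
All 17 edges of G1 map to edges of G2, and |E(G1)| = |E(G2)| = 17, so φ is a bijection on edges as well as vertices. Hence G1 ≅ G2.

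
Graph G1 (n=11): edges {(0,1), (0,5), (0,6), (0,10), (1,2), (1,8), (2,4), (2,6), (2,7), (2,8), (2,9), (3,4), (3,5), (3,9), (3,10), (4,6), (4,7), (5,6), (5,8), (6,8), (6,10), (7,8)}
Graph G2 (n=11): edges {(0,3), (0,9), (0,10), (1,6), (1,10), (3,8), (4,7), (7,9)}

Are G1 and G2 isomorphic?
No, not isomorphic

The graphs are NOT isomorphic.

Connected components of G1: 1 component(s) with vertex sets [[0, 1, 2, 3, 4, 5, 6, 7, 8, 9, 10]], sizes [11].
Connected components of G2: 3 component(s) with vertex sets [[2], [5], [0, 1, 3, 4, 6, 7, 8, 9, 10]], sizes [1, 1, 9].
The number of connected components (and the multiset of component sizes) is an isomorphism invariant — an isomorphism maps each component of G1 bijectively onto a component of G2. Since G1 has 1 component(s) and G2 has 3, they cannot be isomorphic.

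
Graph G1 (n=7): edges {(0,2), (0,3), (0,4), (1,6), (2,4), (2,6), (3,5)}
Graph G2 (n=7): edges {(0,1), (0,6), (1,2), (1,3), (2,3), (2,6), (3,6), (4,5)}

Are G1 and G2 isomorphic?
No, not isomorphic

The graphs are NOT isomorphic.

Connected components of G1: 1 component(s) with vertex sets [[0, 1, 2, 3, 4, 5, 6]], sizes [7].
Connected components of G2: 2 component(s) with vertex sets [[4, 5], [0, 1, 2, 3, 6]], sizes [2, 5].
The number of connected components (and the multiset of component sizes) is an isomorphism invariant — an isomorphism maps each component of G1 bijectively onto a component of G2. Since G1 has 1 component(s) and G2 has 2, they cannot be isomorphic.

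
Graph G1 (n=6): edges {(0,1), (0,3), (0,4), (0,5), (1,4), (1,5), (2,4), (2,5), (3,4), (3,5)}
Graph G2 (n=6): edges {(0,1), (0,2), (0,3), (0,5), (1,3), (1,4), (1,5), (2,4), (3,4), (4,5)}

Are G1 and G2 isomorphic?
Yes, isomorphic

The graphs are isomorphic.
One valid mapping φ: V(G1) → V(G2): 0→1, 1→5, 2→2, 3→3, 4→0, 5→4

Verify φ preserves adjacency — for each edge of G1, its image is an edge of G2:
  (0,1) → (φ(0),φ(1)) = (1,5) ∈ E(G2) ✓
  (0,3) → (φ(0),φ(3)) = (1,3) ∈ E(G2) ✓
  (0,4) → (φ(0),φ(4)) = (0,1) ∈ E(G2) ✓
  (0,5) → (φ(0),φ(5)) = (1,4) ∈ E(G2) ✓
  (1,4) → (φ(1),φ(4)) = (0,5) ∈ E(G2) ✓
  (1,5) → (φ(1),φ(5)) = (4,5) ∈ E(G2) ✓
  (2,4) → (φ(2),φ(4)) = (0,2) ∈ E(G2) ✓
  (2,5) → (φ(2),φ(5)) = (2,4) ∈ E(G2) ✓
  (3,4) → (φ(3),φ(4)) = (0,3) ∈ E(G2) ✓
  (3,5) → (φ(3),φ(5)) = (3,4) ∈ E(G2) ✓
All 10 edges of G1 map to edges of G2, and |E(G1)| = |E(G2)| = 10, so φ is a bijection on edges as well as vertices. Hence G1 ≅ G2.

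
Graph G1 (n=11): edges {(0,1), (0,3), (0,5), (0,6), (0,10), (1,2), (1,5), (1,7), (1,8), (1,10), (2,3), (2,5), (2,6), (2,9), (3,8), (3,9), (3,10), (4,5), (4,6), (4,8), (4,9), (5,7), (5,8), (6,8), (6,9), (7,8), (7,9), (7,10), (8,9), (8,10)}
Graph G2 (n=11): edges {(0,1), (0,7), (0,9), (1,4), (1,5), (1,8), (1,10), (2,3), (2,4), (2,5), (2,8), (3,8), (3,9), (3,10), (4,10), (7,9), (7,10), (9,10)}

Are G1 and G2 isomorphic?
No, not isomorphic

The graphs are NOT isomorphic.

Connected components of G1: 1 component(s) with vertex sets [[0, 1, 2, 3, 4, 5, 6, 7, 8, 9, 10]], sizes [11].
Connected components of G2: 2 component(s) with vertex sets [[6], [0, 1, 2, 3, 4, 5, 7, 8, 9, 10]], sizes [1, 10].
The number of connected components (and the multiset of component sizes) is an isomorphism invariant — an isomorphism maps each component of G1 bijectively onto a component of G2. Since G1 has 1 component(s) and G2 has 2, they cannot be isomorphic.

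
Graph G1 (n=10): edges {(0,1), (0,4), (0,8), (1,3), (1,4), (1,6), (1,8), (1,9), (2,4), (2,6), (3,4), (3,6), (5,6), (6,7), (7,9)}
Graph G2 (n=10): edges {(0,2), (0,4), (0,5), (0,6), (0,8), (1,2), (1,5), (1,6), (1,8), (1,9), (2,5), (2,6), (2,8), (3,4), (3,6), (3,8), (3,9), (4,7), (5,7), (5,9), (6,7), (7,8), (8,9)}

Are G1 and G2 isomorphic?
No, not isomorphic

The graphs are NOT isomorphic.

Counting triangles (3-cliques): G1 has 4, G2 has 9.
Triangle count is an isomorphism invariant, so differing triangle counts rule out isomorphism.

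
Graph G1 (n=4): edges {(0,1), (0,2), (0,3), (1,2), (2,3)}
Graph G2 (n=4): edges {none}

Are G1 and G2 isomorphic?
No, not isomorphic

The graphs are NOT isomorphic.

Counting triangles (3-cliques): G1 has 2, G2 has 0.
Triangle count is an isomorphism invariant, so differing triangle counts rule out isomorphism.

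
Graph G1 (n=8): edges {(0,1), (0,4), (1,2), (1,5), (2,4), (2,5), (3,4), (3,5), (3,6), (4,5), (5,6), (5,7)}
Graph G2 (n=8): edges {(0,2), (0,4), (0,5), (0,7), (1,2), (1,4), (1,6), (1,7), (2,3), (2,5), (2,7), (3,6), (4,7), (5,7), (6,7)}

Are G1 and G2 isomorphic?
No, not isomorphic

The graphs are NOT isomorphic.

Degrees in G1: deg(0)=2, deg(1)=3, deg(2)=3, deg(3)=3, deg(4)=4, deg(5)=6, deg(6)=2, deg(7)=1.
Sorted degree sequence of G1: [6, 4, 3, 3, 3, 2, 2, 1].
Degrees in G2: deg(0)=4, deg(1)=4, deg(2)=5, deg(3)=2, deg(4)=3, deg(5)=3, deg(6)=3, deg(7)=6.
Sorted degree sequence of G2: [6, 5, 4, 4, 3, 3, 3, 2].
The (sorted) degree sequence is an isomorphism invariant, so since G1 and G2 have different degree sequences they cannot be isomorphic.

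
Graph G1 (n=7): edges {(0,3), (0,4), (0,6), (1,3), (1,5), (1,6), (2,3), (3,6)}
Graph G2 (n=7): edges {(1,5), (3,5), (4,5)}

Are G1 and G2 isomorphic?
No, not isomorphic

The graphs are NOT isomorphic.

Degrees in G1: deg(0)=3, deg(1)=3, deg(2)=1, deg(3)=4, deg(4)=1, deg(5)=1, deg(6)=3.
Sorted degree sequence of G1: [4, 3, 3, 3, 1, 1, 1].
Degrees in G2: deg(0)=0, deg(1)=1, deg(2)=0, deg(3)=1, deg(4)=1, deg(5)=3, deg(6)=0.
Sorted degree sequence of G2: [3, 1, 1, 1, 0, 0, 0].
The (sorted) degree sequence is an isomorphism invariant, so since G1 and G2 have different degree sequences they cannot be isomorphic.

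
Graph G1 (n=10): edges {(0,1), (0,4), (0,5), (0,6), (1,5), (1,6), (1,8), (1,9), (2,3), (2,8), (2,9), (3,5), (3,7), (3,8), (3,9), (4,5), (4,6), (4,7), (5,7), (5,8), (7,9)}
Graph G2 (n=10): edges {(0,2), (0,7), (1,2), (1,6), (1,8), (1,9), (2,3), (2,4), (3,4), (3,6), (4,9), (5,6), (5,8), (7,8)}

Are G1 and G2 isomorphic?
No, not isomorphic

The graphs are NOT isomorphic.

Degrees in G1: deg(0)=4, deg(1)=5, deg(2)=3, deg(3)=5, deg(4)=4, deg(5)=6, deg(6)=3, deg(7)=4, deg(8)=4, deg(9)=4.
Sorted degree sequence of G1: [6, 5, 5, 4, 4, 4, 4, 4, 3, 3].
Degrees in G2: deg(0)=2, deg(1)=4, deg(2)=4, deg(3)=3, deg(4)=3, deg(5)=2, deg(6)=3, deg(7)=2, deg(8)=3, deg(9)=2.
Sorted degree sequence of G2: [4, 4, 3, 3, 3, 3, 2, 2, 2, 2].
The (sorted) degree sequence is an isomorphism invariant, so since G1 and G2 have different degree sequences they cannot be isomorphic.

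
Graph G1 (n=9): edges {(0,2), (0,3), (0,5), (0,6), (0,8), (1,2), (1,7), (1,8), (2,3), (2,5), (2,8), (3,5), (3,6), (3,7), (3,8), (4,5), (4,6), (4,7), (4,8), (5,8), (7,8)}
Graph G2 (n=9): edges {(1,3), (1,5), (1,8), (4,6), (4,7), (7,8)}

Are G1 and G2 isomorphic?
No, not isomorphic

The graphs are NOT isomorphic.

Connected components of G1: 1 component(s) with vertex sets [[0, 1, 2, 3, 4, 5, 6, 7, 8]], sizes [9].
Connected components of G2: 3 component(s) with vertex sets [[0], [2], [1, 3, 4, 5, 6, 7, 8]], sizes [1, 1, 7].
The number of connected components (and the multiset of component sizes) is an isomorphism invariant — an isomorphism maps each component of G1 bijectively onto a component of G2. Since G1 has 1 component(s) and G2 has 3, they cannot be isomorphic.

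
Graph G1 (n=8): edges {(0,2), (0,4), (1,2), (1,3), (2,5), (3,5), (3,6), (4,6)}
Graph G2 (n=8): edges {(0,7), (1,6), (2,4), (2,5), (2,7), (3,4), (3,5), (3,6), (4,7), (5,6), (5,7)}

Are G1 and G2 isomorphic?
No, not isomorphic

The graphs are NOT isomorphic.

Degrees in G1: deg(0)=2, deg(1)=2, deg(2)=3, deg(3)=3, deg(4)=2, deg(5)=2, deg(6)=2, deg(7)=0.
Sorted degree sequence of G1: [3, 3, 2, 2, 2, 2, 2, 0].
Degrees in G2: deg(0)=1, deg(1)=1, deg(2)=3, deg(3)=3, deg(4)=3, deg(5)=4, deg(6)=3, deg(7)=4.
Sorted degree sequence of G2: [4, 4, 3, 3, 3, 3, 1, 1].
The (sorted) degree sequence is an isomorphism invariant, so since G1 and G2 have different degree sequences they cannot be isomorphic.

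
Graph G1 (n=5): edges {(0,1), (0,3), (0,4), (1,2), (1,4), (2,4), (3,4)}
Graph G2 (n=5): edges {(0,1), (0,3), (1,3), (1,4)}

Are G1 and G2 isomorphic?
No, not isomorphic

The graphs are NOT isomorphic.

Connected components of G1: 1 component(s) with vertex sets [[0, 1, 2, 3, 4]], sizes [5].
Connected components of G2: 2 component(s) with vertex sets [[2], [0, 1, 3, 4]], sizes [1, 4].
The number of connected components (and the multiset of component sizes) is an isomorphism invariant — an isomorphism maps each component of G1 bijectively onto a component of G2. Since G1 has 1 component(s) and G2 has 2, they cannot be isomorphic.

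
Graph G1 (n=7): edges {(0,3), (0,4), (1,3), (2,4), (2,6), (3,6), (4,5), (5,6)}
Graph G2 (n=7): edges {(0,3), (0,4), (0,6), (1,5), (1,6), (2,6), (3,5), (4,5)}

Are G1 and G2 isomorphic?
Yes, isomorphic

The graphs are isomorphic.
One valid mapping φ: V(G1) → V(G2): 0→1, 1→2, 2→3, 3→6, 4→5, 5→4, 6→0

Verify φ preserves adjacency — for each edge of G1, its image is an edge of G2:
  (0,3) → (φ(0),φ(3)) = (1,6) ∈ E(G2) ✓
  (0,4) → (φ(0),φ(4)) = (1,5) ∈ E(G2) ✓
  (1,3) → (φ(1),φ(3)) = (2,6) ∈ E(G2) ✓
  (2,4) → (φ(2),φ(4)) = (3,5) ∈ E(G2) ✓
  (2,6) → (φ(2),φ(6)) = (0,3) ∈ E(G2) ✓
  (3,6) → (φ(3),φ(6)) = (0,6) ∈ E(G2) ✓
  (4,5) → (φ(4),φ(5)) = (4,5) ∈ E(G2) ✓
  (5,6) → (φ(5),φ(6)) = (0,4) ∈ E(G2) ✓
All 8 edges of G1 map to edges of G2, and |E(G1)| = |E(G2)| = 8, so φ is a bijection on edges as well as vertices. Hence G1 ≅ G2.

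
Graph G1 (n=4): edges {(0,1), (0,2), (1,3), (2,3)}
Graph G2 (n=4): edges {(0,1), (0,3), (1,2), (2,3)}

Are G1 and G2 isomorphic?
Yes, isomorphic

The graphs are isomorphic.
One valid mapping φ: V(G1) → V(G2): 0→1, 1→2, 2→0, 3→3

Verify φ preserves adjacency — for each edge of G1, its image is an edge of G2:
  (0,1) → (φ(0),φ(1)) = (1,2) ∈ E(G2) ✓
  (0,2) → (φ(0),φ(2)) = (0,1) ∈ E(G2) ✓
  (1,3) → (φ(1),φ(3)) = (2,3) ∈ E(G2) ✓
  (2,3) → (φ(2),φ(3)) = (0,3) ∈ E(G2) ✓
All 4 edges of G1 map to edges of G2, and |E(G1)| = |E(G2)| = 4, so φ is a bijection on edges as well as vertices. Hence G1 ≅ G2.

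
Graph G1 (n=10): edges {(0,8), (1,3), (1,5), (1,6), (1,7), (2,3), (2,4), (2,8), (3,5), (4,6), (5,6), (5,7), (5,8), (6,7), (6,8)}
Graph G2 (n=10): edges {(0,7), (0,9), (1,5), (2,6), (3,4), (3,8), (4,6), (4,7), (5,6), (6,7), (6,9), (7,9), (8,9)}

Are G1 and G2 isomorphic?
No, not isomorphic

The graphs are NOT isomorphic.

Degrees in G1: deg(0)=1, deg(1)=4, deg(2)=3, deg(3)=3, deg(4)=2, deg(5)=5, deg(6)=5, deg(7)=3, deg(8)=4, deg(9)=0.
Sorted degree sequence of G1: [5, 5, 4, 4, 3, 3, 3, 2, 1, 0].
Degrees in G2: deg(0)=2, deg(1)=1, deg(2)=1, deg(3)=2, deg(4)=3, deg(5)=2, deg(6)=5, deg(7)=4, deg(8)=2, deg(9)=4.
Sorted degree sequence of G2: [5, 4, 4, 3, 2, 2, 2, 2, 1, 1].
The (sorted) degree sequence is an isomorphism invariant, so since G1 and G2 have different degree sequences they cannot be isomorphic.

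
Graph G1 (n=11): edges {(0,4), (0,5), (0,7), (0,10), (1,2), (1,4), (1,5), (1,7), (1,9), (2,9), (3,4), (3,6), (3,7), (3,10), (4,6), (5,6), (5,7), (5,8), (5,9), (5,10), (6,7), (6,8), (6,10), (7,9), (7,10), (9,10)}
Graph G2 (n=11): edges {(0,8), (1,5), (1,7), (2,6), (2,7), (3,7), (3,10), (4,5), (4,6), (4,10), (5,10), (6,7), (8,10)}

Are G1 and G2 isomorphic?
No, not isomorphic

The graphs are NOT isomorphic.

Connected components of G1: 1 component(s) with vertex sets [[0, 1, 2, 3, 4, 5, 6, 7, 8, 9, 10]], sizes [11].
Connected components of G2: 2 component(s) with vertex sets [[9], [0, 1, 2, 3, 4, 5, 6, 7, 8, 10]], sizes [1, 10].
The number of connected components (and the multiset of component sizes) is an isomorphism invariant — an isomorphism maps each component of G1 bijectively onto a component of G2. Since G1 has 1 component(s) and G2 has 2, they cannot be isomorphic.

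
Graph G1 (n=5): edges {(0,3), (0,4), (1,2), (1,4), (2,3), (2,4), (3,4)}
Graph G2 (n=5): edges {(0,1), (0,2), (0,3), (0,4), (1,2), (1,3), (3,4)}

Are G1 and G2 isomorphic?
Yes, isomorphic

The graphs are isomorphic.
One valid mapping φ: V(G1) → V(G2): 0→4, 1→2, 2→1, 3→3, 4→0

Verify φ preserves adjacency — for each edge of G1, its image is an edge of G2:
  (0,3) → (φ(0),φ(3)) = (3,4) ∈ E(G2) ✓
  (0,4) → (φ(0),φ(4)) = (0,4) ∈ E(G2) ✓
  (1,2) → (φ(1),φ(2)) = (1,2) ∈ E(G2) ✓
  (1,4) → (φ(1),φ(4)) = (0,2) ∈ E(G2) ✓
  (2,3) → (φ(2),φ(3)) = (1,3) ∈ E(G2) ✓
  (2,4) → (φ(2),φ(4)) = (0,1) ∈ E(G2) ✓
  (3,4) → (φ(3),φ(4)) = (0,3) ∈ E(G2) ✓
All 7 edges of G1 map to edges of G2, and |E(G1)| = |E(G2)| = 7, so φ is a bijection on edges as well as vertices. Hence G1 ≅ G2.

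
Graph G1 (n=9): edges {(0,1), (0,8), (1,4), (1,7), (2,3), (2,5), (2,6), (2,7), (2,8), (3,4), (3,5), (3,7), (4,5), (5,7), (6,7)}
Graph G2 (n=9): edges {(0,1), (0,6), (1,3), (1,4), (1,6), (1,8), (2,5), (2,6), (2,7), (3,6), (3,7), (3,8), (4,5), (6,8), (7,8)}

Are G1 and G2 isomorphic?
Yes, isomorphic

The graphs are isomorphic.
One valid mapping φ: V(G1) → V(G2): 0→5, 1→2, 2→1, 3→3, 4→7, 5→8, 6→0, 7→6, 8→4

Verify φ preserves adjacency — for each edge of G1, its image is an edge of G2:
  (0,1) → (φ(0),φ(1)) = (2,5) ∈ E(G2) ✓
  (0,8) → (φ(0),φ(8)) = (4,5) ∈ E(G2) ✓
  (1,4) → (φ(1),φ(4)) = (2,7) ∈ E(G2) ✓
  (1,7) → (φ(1),φ(7)) = (2,6) ∈ E(G2) ✓
  (2,3) → (φ(2),φ(3)) = (1,3) ∈ E(G2) ✓
  (2,5) → (φ(2),φ(5)) = (1,8) ∈ E(G2) ✓
  (2,6) → (φ(2),φ(6)) = (0,1) ∈ E(G2) ✓
  (2,7) → (φ(2),φ(7)) = (1,6) ∈ E(G2) ✓
  (2,8) → (φ(2),φ(8)) = (1,4) ∈ E(G2) ✓
  (3,4) → (φ(3),φ(4)) = (3,7) ∈ E(G2) ✓
  (3,5) → (φ(3),φ(5)) = (3,8) ∈ E(G2) ✓
  (3,7) → (φ(3),φ(7)) = (3,6) ∈ E(G2) ✓
  (4,5) → (φ(4),φ(5)) = (7,8) ∈ E(G2) ✓
  (5,7) → (φ(5),φ(7)) = (6,8) ∈ E(G2) ✓
  (6,7) → (φ(6),φ(7)) = (0,6) ∈ E(G2) ✓
All 15 edges of G1 map to edges of G2, and |E(G1)| = |E(G2)| = 15, so φ is a bijection on edges as well as vertices. Hence G1 ≅ G2.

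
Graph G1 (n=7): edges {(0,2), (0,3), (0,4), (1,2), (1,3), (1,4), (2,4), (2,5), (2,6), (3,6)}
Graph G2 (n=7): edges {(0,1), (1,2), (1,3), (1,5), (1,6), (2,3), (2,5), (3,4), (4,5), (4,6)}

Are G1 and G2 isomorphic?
Yes, isomorphic

The graphs are isomorphic.
One valid mapping φ: V(G1) → V(G2): 0→3, 1→5, 2→1, 3→4, 4→2, 5→0, 6→6

Verify φ preserves adjacency — for each edge of G1, its image is an edge of G2:
  (0,2) → (φ(0),φ(2)) = (1,3) ∈ E(G2) ✓
  (0,3) → (φ(0),φ(3)) = (3,4) ∈ E(G2) ✓
  (0,4) → (φ(0),φ(4)) = (2,3) ∈ E(G2) ✓
  (1,2) → (φ(1),φ(2)) = (1,5) ∈ E(G2) ✓
  (1,3) → (φ(1),φ(3)) = (4,5) ∈ E(G2) ✓
  (1,4) → (φ(1),φ(4)) = (2,5) ∈ E(G2) ✓
  (2,4) → (φ(2),φ(4)) = (1,2) ∈ E(G2) ✓
  (2,5) → (φ(2),φ(5)) = (0,1) ∈ E(G2) ✓
  (2,6) → (φ(2),φ(6)) = (1,6) ∈ E(G2) ✓
  (3,6) → (φ(3),φ(6)) = (4,6) ∈ E(G2) ✓
All 10 edges of G1 map to edges of G2, and |E(G1)| = |E(G2)| = 10, so φ is a bijection on edges as well as vertices. Hence G1 ≅ G2.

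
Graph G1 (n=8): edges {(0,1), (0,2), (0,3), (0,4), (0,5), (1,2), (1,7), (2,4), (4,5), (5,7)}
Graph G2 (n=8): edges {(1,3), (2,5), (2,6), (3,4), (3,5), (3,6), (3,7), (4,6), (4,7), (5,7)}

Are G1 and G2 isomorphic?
Yes, isomorphic

The graphs are isomorphic.
One valid mapping φ: V(G1) → V(G2): 0→3, 1→6, 2→4, 3→1, 4→7, 5→5, 6→0, 7→2

Verify φ preserves adjacency — for each edge of G1, its image is an edge of G2:
  (0,1) → (φ(0),φ(1)) = (3,6) ∈ E(G2) ✓
  (0,2) → (φ(0),φ(2)) = (3,4) ∈ E(G2) ✓
  (0,3) → (φ(0),φ(3)) = (1,3) ∈ E(G2) ✓
  (0,4) → (φ(0),φ(4)) = (3,7) ∈ E(G2) ✓
  (0,5) → (φ(0),φ(5)) = (3,5) ∈ E(G2) ✓
  (1,2) → (φ(1),φ(2)) = (4,6) ∈ E(G2) ✓
  (1,7) → (φ(1),φ(7)) = (2,6) ∈ E(G2) ✓
  (2,4) → (φ(2),φ(4)) = (4,7) ∈ E(G2) ✓
  (4,5) → (φ(4),φ(5)) = (5,7) ∈ E(G2) ✓
  (5,7) → (φ(5),φ(7)) = (2,5) ∈ E(G2) ✓
All 10 edges of G1 map to edges of G2, and |E(G1)| = |E(G2)| = 10, so φ is a bijection on edges as well as vertices. Hence G1 ≅ G2.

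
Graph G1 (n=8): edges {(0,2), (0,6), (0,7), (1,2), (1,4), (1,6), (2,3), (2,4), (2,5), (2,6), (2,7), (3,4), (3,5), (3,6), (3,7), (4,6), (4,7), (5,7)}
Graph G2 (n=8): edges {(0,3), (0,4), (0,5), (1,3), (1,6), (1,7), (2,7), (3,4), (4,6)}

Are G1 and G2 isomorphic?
No, not isomorphic

The graphs are NOT isomorphic.

Counting triangles (3-cliques): G1 has 15, G2 has 1.
Triangle count is an isomorphism invariant, so differing triangle counts rule out isomorphism.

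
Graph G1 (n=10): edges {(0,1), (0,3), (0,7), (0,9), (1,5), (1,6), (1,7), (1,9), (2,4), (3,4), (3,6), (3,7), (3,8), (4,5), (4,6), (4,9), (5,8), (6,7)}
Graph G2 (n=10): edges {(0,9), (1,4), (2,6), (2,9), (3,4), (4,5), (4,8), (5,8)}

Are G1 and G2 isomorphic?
No, not isomorphic

The graphs are NOT isomorphic.

Connected components of G1: 1 component(s) with vertex sets [[0, 1, 2, 3, 4, 5, 6, 7, 8, 9]], sizes [10].
Connected components of G2: 3 component(s) with vertex sets [[7], [0, 2, 6, 9], [1, 3, 4, 5, 8]], sizes [1, 4, 5].
The number of connected components (and the multiset of component sizes) is an isomorphism invariant — an isomorphism maps each component of G1 bijectively onto a component of G2. Since G1 has 1 component(s) and G2 has 3, they cannot be isomorphic.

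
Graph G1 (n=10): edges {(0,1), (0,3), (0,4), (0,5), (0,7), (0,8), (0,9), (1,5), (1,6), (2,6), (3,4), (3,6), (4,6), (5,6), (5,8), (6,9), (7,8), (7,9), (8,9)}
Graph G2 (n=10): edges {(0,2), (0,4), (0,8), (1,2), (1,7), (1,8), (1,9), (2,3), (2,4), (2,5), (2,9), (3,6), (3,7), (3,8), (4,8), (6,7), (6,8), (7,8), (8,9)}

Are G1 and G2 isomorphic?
Yes, isomorphic

The graphs are isomorphic.
One valid mapping φ: V(G1) → V(G2): 0→8, 1→9, 2→5, 3→0, 4→4, 5→1, 6→2, 7→6, 8→7, 9→3

Verify φ preserves adjacency — for each edge of G1, its image is an edge of G2:
  (0,1) → (φ(0),φ(1)) = (8,9) ∈ E(G2) ✓
  (0,3) → (φ(0),φ(3)) = (0,8) ∈ E(G2) ✓
  (0,4) → (φ(0),φ(4)) = (4,8) ∈ E(G2) ✓
  (0,5) → (φ(0),φ(5)) = (1,8) ∈ E(G2) ✓
  (0,7) → (φ(0),φ(7)) = (6,8) ∈ E(G2) ✓
  (0,8) → (φ(0),φ(8)) = (7,8) ∈ E(G2) ✓
  (0,9) → (φ(0),φ(9)) = (3,8) ∈ E(G2) ✓
  (1,5) → (φ(1),φ(5)) = (1,9) ∈ E(G2) ✓
  (1,6) → (φ(1),φ(6)) = (2,9) ∈ E(G2) ✓
  (2,6) → (φ(2),φ(6)) = (2,5) ∈ E(G2) ✓
  (3,4) → (φ(3),φ(4)) = (0,4) ∈ E(G2) ✓
  (3,6) → (φ(3),φ(6)) = (0,2) ∈ E(G2) ✓
  (4,6) → (φ(4),φ(6)) = (2,4) ∈ E(G2) ✓
  (5,6) → (φ(5),φ(6)) = (1,2) ∈ E(G2) ✓
  (5,8) → (φ(5),φ(8)) = (1,7) ∈ E(G2) ✓
  (6,9) → (φ(6),φ(9)) = (2,3) ∈ E(G2) ✓
  (7,8) → (φ(7),φ(8)) = (6,7) ∈ E(G2) ✓
  (7,9) → (φ(7),φ(9)) = (3,6) ∈ E(G2) ✓
  (8,9) → (φ(8),φ(9)) = (3,7) ∈ E(G2) ✓
All 19 edges of G1 map to edges of G2, and |E(G1)| = |E(G2)| = 19, so φ is a bijection on edges as well as vertices. Hence G1 ≅ G2.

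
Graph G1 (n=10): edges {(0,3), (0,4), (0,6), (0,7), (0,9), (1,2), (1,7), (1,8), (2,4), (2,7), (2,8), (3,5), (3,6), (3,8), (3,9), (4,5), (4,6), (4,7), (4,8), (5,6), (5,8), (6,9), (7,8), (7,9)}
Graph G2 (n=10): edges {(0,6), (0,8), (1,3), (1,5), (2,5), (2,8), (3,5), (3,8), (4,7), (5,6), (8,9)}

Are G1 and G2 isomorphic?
No, not isomorphic

The graphs are NOT isomorphic.

Connected components of G1: 1 component(s) with vertex sets [[0, 1, 2, 3, 4, 5, 6, 7, 8, 9]], sizes [10].
Connected components of G2: 2 component(s) with vertex sets [[4, 7], [0, 1, 2, 3, 5, 6, 8, 9]], sizes [2, 8].
The number of connected components (and the multiset of component sizes) is an isomorphism invariant — an isomorphism maps each component of G1 bijectively onto a component of G2. Since G1 has 1 component(s) and G2 has 2, they cannot be isomorphic.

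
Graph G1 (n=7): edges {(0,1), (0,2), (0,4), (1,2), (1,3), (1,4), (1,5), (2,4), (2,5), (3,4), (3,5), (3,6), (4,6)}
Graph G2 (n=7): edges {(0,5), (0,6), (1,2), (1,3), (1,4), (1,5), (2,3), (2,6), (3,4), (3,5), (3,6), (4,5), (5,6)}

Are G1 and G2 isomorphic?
Yes, isomorphic

The graphs are isomorphic.
One valid mapping φ: V(G1) → V(G2): 0→4, 1→3, 2→1, 3→6, 4→5, 5→2, 6→0

Verify φ preserves adjacency — for each edge of G1, its image is an edge of G2:
  (0,1) → (φ(0),φ(1)) = (3,4) ∈ E(G2) ✓
  (0,2) → (φ(0),φ(2)) = (1,4) ∈ E(G2) ✓
  (0,4) → (φ(0),φ(4)) = (4,5) ∈ E(G2) ✓
  (1,2) → (φ(1),φ(2)) = (1,3) ∈ E(G2) ✓
  (1,3) → (φ(1),φ(3)) = (3,6) ∈ E(G2) ✓
  (1,4) → (φ(1),φ(4)) = (3,5) ∈ E(G2) ✓
  (1,5) → (φ(1),φ(5)) = (2,3) ∈ E(G2) ✓
  (2,4) → (φ(2),φ(4)) = (1,5) ∈ E(G2) ✓
  (2,5) → (φ(2),φ(5)) = (1,2) ∈ E(G2) ✓
  (3,4) → (φ(3),φ(4)) = (5,6) ∈ E(G2) ✓
  (3,5) → (φ(3),φ(5)) = (2,6) ∈ E(G2) ✓
  (3,6) → (φ(3),φ(6)) = (0,6) ∈ E(G2) ✓
  (4,6) → (φ(4),φ(6)) = (0,5) ∈ E(G2) ✓
All 13 edges of G1 map to edges of G2, and |E(G1)| = |E(G2)| = 13, so φ is a bijection on edges as well as vertices. Hence G1 ≅ G2.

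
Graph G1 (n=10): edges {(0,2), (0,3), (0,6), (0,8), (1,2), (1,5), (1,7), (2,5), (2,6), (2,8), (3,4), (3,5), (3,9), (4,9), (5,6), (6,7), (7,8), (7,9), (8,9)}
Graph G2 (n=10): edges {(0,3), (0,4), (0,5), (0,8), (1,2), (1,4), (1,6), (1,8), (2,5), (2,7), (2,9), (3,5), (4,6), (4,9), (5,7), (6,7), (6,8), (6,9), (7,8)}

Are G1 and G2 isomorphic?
Yes, isomorphic

The graphs are isomorphic.
One valid mapping φ: V(G1) → V(G2): 0→8, 1→9, 2→6, 3→0, 4→3, 5→4, 6→1, 7→2, 8→7, 9→5

Verify φ preserves adjacency — for each edge of G1, its image is an edge of G2:
  (0,2) → (φ(0),φ(2)) = (6,8) ∈ E(G2) ✓
  (0,3) → (φ(0),φ(3)) = (0,8) ∈ E(G2) ✓
  (0,6) → (φ(0),φ(6)) = (1,8) ∈ E(G2) ✓
  (0,8) → (φ(0),φ(8)) = (7,8) ∈ E(G2) ✓
  (1,2) → (φ(1),φ(2)) = (6,9) ∈ E(G2) ✓
  (1,5) → (φ(1),φ(5)) = (4,9) ∈ E(G2) ✓
  (1,7) → (φ(1),φ(7)) = (2,9) ∈ E(G2) ✓
  (2,5) → (φ(2),φ(5)) = (4,6) ∈ E(G2) ✓
  (2,6) → (φ(2),φ(6)) = (1,6) ∈ E(G2) ✓
  (2,8) → (φ(2),φ(8)) = (6,7) ∈ E(G2) ✓
  (3,4) → (φ(3),φ(4)) = (0,3) ∈ E(G2) ✓
  (3,5) → (φ(3),φ(5)) = (0,4) ∈ E(G2) ✓
  (3,9) → (φ(3),φ(9)) = (0,5) ∈ E(G2) ✓
  (4,9) → (φ(4),φ(9)) = (3,5) ∈ E(G2) ✓
  (5,6) → (φ(5),φ(6)) = (1,4) ∈ E(G2) ✓
  (6,7) → (φ(6),φ(7)) = (1,2) ∈ E(G2) ✓
  (7,8) → (φ(7),φ(8)) = (2,7) ∈ E(G2) ✓
  (7,9) → (φ(7),φ(9)) = (2,5) ∈ E(G2) ✓
  (8,9) → (φ(8),φ(9)) = (5,7) ∈ E(G2) ✓
All 19 edges of G1 map to edges of G2, and |E(G1)| = |E(G2)| = 19, so φ is a bijection on edges as well as vertices. Hence G1 ≅ G2.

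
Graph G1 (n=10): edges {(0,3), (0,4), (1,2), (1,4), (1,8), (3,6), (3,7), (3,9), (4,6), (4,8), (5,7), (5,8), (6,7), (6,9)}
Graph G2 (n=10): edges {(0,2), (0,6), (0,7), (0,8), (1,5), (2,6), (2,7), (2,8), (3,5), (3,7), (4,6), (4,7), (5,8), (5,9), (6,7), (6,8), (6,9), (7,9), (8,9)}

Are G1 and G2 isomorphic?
No, not isomorphic

The graphs are NOT isomorphic.

Counting triangles (3-cliques): G1 has 3, G2 has 11.
Triangle count is an isomorphism invariant, so differing triangle counts rule out isomorphism.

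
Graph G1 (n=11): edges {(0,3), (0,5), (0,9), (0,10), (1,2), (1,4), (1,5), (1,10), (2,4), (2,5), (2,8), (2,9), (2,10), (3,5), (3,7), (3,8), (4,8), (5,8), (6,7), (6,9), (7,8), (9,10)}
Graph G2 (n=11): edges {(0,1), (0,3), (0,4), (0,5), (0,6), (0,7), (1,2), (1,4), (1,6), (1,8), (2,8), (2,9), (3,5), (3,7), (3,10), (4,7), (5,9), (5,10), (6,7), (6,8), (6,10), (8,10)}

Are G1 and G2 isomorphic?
Yes, isomorphic

The graphs are isomorphic.
One valid mapping φ: V(G1) → V(G2): 0→10, 1→7, 2→0, 3→8, 4→4, 5→6, 6→9, 7→2, 8→1, 9→5, 10→3

Verify φ preserves adjacency — for each edge of G1, its image is an edge of G2:
  (0,3) → (φ(0),φ(3)) = (8,10) ∈ E(G2) ✓
  (0,5) → (φ(0),φ(5)) = (6,10) ∈ E(G2) ✓
  (0,9) → (φ(0),φ(9)) = (5,10) ∈ E(G2) ✓
  (0,10) → (φ(0),φ(10)) = (3,10) ∈ E(G2) ✓
  (1,2) → (φ(1),φ(2)) = (0,7) ∈ E(G2) ✓
  (1,4) → (φ(1),φ(4)) = (4,7) ∈ E(G2) ✓
  (1,5) → (φ(1),φ(5)) = (6,7) ∈ E(G2) ✓
  (1,10) → (φ(1),φ(10)) = (3,7) ∈ E(G2) ✓
  (2,4) → (φ(2),φ(4)) = (0,4) ∈ E(G2) ✓
  (2,5) → (φ(2),φ(5)) = (0,6) ∈ E(G2) ✓
  (2,8) → (φ(2),φ(8)) = (0,1) ∈ E(G2) ✓
  (2,9) → (φ(2),φ(9)) = (0,5) ∈ E(G2) ✓
  (2,10) → (φ(2),φ(10)) = (0,3) ∈ E(G2) ✓
  (3,5) → (φ(3),φ(5)) = (6,8) ∈ E(G2) ✓
  (3,7) → (φ(3),φ(7)) = (2,8) ∈ E(G2) ✓
  (3,8) → (φ(3),φ(8)) = (1,8) ∈ E(G2) ✓
  (4,8) → (φ(4),φ(8)) = (1,4) ∈ E(G2) ✓
  (5,8) → (φ(5),φ(8)) = (1,6) ∈ E(G2) ✓
  (6,7) → (φ(6),φ(7)) = (2,9) ∈ E(G2) ✓
  (6,9) → (φ(6),φ(9)) = (5,9) ∈ E(G2) ✓
  (7,8) → (φ(7),φ(8)) = (1,2) ∈ E(G2) ✓
  (9,10) → (φ(9),φ(10)) = (3,5) ∈ E(G2) ✓
All 22 edges of G1 map to edges of G2, and |E(G1)| = |E(G2)| = 22, so φ is a bijection on edges as well as vertices. Hence G1 ≅ G2.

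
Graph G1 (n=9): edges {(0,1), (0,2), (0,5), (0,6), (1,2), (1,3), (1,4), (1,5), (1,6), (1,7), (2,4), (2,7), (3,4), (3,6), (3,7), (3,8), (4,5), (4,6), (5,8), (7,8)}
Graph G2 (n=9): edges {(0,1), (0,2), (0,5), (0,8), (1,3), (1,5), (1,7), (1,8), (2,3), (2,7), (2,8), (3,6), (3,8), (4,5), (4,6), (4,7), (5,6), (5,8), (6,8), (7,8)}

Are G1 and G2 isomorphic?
Yes, isomorphic

The graphs are isomorphic.
One valid mapping φ: V(G1) → V(G2): 0→2, 1→8, 2→3, 3→5, 4→1, 5→7, 6→0, 7→6, 8→4

Verify φ preserves adjacency — for each edge of G1, its image is an edge of G2:
  (0,1) → (φ(0),φ(1)) = (2,8) ∈ E(G2) ✓
  (0,2) → (φ(0),φ(2)) = (2,3) ∈ E(G2) ✓
  (0,5) → (φ(0),φ(5)) = (2,7) ∈ E(G2) ✓
  (0,6) → (φ(0),φ(6)) = (0,2) ∈ E(G2) ✓
  (1,2) → (φ(1),φ(2)) = (3,8) ∈ E(G2) ✓
  (1,3) → (φ(1),φ(3)) = (5,8) ∈ E(G2) ✓
  (1,4) → (φ(1),φ(4)) = (1,8) ∈ E(G2) ✓
  (1,5) → (φ(1),φ(5)) = (7,8) ∈ E(G2) ✓
  (1,6) → (φ(1),φ(6)) = (0,8) ∈ E(G2) ✓
  (1,7) → (φ(1),φ(7)) = (6,8) ∈ E(G2) ✓
  (2,4) → (φ(2),φ(4)) = (1,3) ∈ E(G2) ✓
  (2,7) → (φ(2),φ(7)) = (3,6) ∈ E(G2) ✓
  (3,4) → (φ(3),φ(4)) = (1,5) ∈ E(G2) ✓
  (3,6) → (φ(3),φ(6)) = (0,5) ∈ E(G2) ✓
  (3,7) → (φ(3),φ(7)) = (5,6) ∈ E(G2) ✓
  (3,8) → (φ(3),φ(8)) = (4,5) ∈ E(G2) ✓
  (4,5) → (φ(4),φ(5)) = (1,7) ∈ E(G2) ✓
  (4,6) → (φ(4),φ(6)) = (0,1) ∈ E(G2) ✓
  (5,8) → (φ(5),φ(8)) = (4,7) ∈ E(G2) ✓
  (7,8) → (φ(7),φ(8)) = (4,6) ∈ E(G2) ✓
All 20 edges of G1 map to edges of G2, and |E(G1)| = |E(G2)| = 20, so φ is a bijection on edges as well as vertices. Hence G1 ≅ G2.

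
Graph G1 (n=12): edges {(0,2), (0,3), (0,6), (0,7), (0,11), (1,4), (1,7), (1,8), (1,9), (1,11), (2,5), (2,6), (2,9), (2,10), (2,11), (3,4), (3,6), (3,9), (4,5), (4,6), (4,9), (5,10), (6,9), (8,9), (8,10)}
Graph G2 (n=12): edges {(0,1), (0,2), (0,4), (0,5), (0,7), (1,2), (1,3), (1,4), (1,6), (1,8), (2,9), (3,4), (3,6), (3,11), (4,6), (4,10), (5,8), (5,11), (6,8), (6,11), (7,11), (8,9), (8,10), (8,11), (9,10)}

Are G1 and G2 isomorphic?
Yes, isomorphic

The graphs are isomorphic.
One valid mapping φ: V(G1) → V(G2): 0→11, 1→0, 2→8, 3→3, 4→4, 5→10, 6→6, 7→7, 8→2, 9→1, 10→9, 11→5

Verify φ preserves adjacency — for each edge of G1, its image is an edge of G2:
  (0,2) → (φ(0),φ(2)) = (8,11) ∈ E(G2) ✓
  (0,3) → (φ(0),φ(3)) = (3,11) ∈ E(G2) ✓
  (0,6) → (φ(0),φ(6)) = (6,11) ∈ E(G2) ✓
  (0,7) → (φ(0),φ(7)) = (7,11) ∈ E(G2) ✓
  (0,11) → (φ(0),φ(11)) = (5,11) ∈ E(G2) ✓
  (1,4) → (φ(1),φ(4)) = (0,4) ∈ E(G2) ✓
  (1,7) → (φ(1),φ(7)) = (0,7) ∈ E(G2) ✓
  (1,8) → (φ(1),φ(8)) = (0,2) ∈ E(G2) ✓
  (1,9) → (φ(1),φ(9)) = (0,1) ∈ E(G2) ✓
  (1,11) → (φ(1),φ(11)) = (0,5) ∈ E(G2) ✓
  (2,5) → (φ(2),φ(5)) = (8,10) ∈ E(G2) ✓
  (2,6) → (φ(2),φ(6)) = (6,8) ∈ E(G2) ✓
  (2,9) → (φ(2),φ(9)) = (1,8) ∈ E(G2) ✓
  (2,10) → (φ(2),φ(10)) = (8,9) ∈ E(G2) ✓
  (2,11) → (φ(2),φ(11)) = (5,8) ∈ E(G2) ✓
  (3,4) → (φ(3),φ(4)) = (3,4) ∈ E(G2) ✓
  (3,6) → (φ(3),φ(6)) = (3,6) ∈ E(G2) ✓
  (3,9) → (φ(3),φ(9)) = (1,3) ∈ E(G2) ✓
  (4,5) → (φ(4),φ(5)) = (4,10) ∈ E(G2) ✓
  (4,6) → (φ(4),φ(6)) = (4,6) ∈ E(G2) ✓
  (4,9) → (φ(4),φ(9)) = (1,4) ∈ E(G2) ✓
  (5,10) → (φ(5),φ(10)) = (9,10) ∈ E(G2) ✓
  (6,9) → (φ(6),φ(9)) = (1,6) ∈ E(G2) ✓
  (8,9) → (φ(8),φ(9)) = (1,2) ∈ E(G2) ✓
  (8,10) → (φ(8),φ(10)) = (2,9) ∈ E(G2) ✓
All 25 edges of G1 map to edges of G2, and |E(G1)| = |E(G2)| = 25, so φ is a bijection on edges as well as vertices. Hence G1 ≅ G2.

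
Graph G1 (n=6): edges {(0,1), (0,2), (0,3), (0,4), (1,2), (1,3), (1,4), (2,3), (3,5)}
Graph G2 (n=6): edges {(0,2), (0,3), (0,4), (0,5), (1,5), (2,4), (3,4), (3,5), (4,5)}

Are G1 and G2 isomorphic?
Yes, isomorphic

The graphs are isomorphic.
One valid mapping φ: V(G1) → V(G2): 0→0, 1→4, 2→3, 3→5, 4→2, 5→1

Verify φ preserves adjacency — for each edge of G1, its image is an edge of G2:
  (0,1) → (φ(0),φ(1)) = (0,4) ∈ E(G2) ✓
  (0,2) → (φ(0),φ(2)) = (0,3) ∈ E(G2) ✓
  (0,3) → (φ(0),φ(3)) = (0,5) ∈ E(G2) ✓
  (0,4) → (φ(0),φ(4)) = (0,2) ∈ E(G2) ✓
  (1,2) → (φ(1),φ(2)) = (3,4) ∈ E(G2) ✓
  (1,3) → (φ(1),φ(3)) = (4,5) ∈ E(G2) ✓
  (1,4) → (φ(1),φ(4)) = (2,4) ∈ E(G2) ✓
  (2,3) → (φ(2),φ(3)) = (3,5) ∈ E(G2) ✓
  (3,5) → (φ(3),φ(5)) = (1,5) ∈ E(G2) ✓
All 9 edges of G1 map to edges of G2, and |E(G1)| = |E(G2)| = 9, so φ is a bijection on edges as well as vertices. Hence G1 ≅ G2.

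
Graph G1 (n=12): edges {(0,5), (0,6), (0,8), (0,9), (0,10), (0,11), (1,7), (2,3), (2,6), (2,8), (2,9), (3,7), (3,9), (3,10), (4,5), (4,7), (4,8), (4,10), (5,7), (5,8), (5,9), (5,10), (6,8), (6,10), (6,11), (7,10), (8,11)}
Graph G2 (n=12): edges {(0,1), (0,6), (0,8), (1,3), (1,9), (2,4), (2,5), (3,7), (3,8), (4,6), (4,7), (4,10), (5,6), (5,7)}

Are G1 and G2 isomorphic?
No, not isomorphic

The graphs are NOT isomorphic.

Connected components of G1: 1 component(s) with vertex sets [[0, 1, 2, 3, 4, 5, 6, 7, 8, 9, 10, 11]], sizes [12].
Connected components of G2: 2 component(s) with vertex sets [[11], [0, 1, 2, 3, 4, 5, 6, 7, 8, 9, 10]], sizes [1, 11].
The number of connected components (and the multiset of component sizes) is an isomorphism invariant — an isomorphism maps each component of G1 bijectively onto a component of G2. Since G1 has 1 component(s) and G2 has 2, they cannot be isomorphic.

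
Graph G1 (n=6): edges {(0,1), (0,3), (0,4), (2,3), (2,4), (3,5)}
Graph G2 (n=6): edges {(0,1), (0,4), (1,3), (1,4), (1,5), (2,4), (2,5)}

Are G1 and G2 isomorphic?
No, not isomorphic

The graphs are NOT isomorphic.

Counting triangles (3-cliques): G1 has 0, G2 has 1.
Triangle count is an isomorphism invariant, so differing triangle counts rule out isomorphism.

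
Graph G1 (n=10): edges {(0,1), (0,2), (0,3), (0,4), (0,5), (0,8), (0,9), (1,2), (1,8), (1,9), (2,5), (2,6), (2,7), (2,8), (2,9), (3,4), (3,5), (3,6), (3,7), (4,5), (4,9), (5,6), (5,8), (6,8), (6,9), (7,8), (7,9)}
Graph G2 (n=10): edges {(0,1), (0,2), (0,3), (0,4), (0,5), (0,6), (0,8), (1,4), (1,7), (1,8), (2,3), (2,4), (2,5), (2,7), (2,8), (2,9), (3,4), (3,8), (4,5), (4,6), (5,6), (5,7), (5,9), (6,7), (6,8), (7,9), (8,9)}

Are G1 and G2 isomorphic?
Yes, isomorphic

The graphs are isomorphic.
One valid mapping φ: V(G1) → V(G2): 0→2, 1→3, 2→0, 3→7, 4→9, 5→5, 6→6, 7→1, 8→4, 9→8

Verify φ preserves adjacency — for each edge of G1, its image is an edge of G2:
  (0,1) → (φ(0),φ(1)) = (2,3) ∈ E(G2) ✓
  (0,2) → (φ(0),φ(2)) = (0,2) ∈ E(G2) ✓
  (0,3) → (φ(0),φ(3)) = (2,7) ∈ E(G2) ✓
  (0,4) → (φ(0),φ(4)) = (2,9) ∈ E(G2) ✓
  (0,5) → (φ(0),φ(5)) = (2,5) ∈ E(G2) ✓
  (0,8) → (φ(0),φ(8)) = (2,4) ∈ E(G2) ✓
  (0,9) → (φ(0),φ(9)) = (2,8) ∈ E(G2) ✓
  (1,2) → (φ(1),φ(2)) = (0,3) ∈ E(G2) ✓
  (1,8) → (φ(1),φ(8)) = (3,4) ∈ E(G2) ✓
  (1,9) → (φ(1),φ(9)) = (3,8) ∈ E(G2) ✓
  (2,5) → (φ(2),φ(5)) = (0,5) ∈ E(G2) ✓
  (2,6) → (φ(2),φ(6)) = (0,6) ∈ E(G2) ✓
  (2,7) → (φ(2),φ(7)) = (0,1) ∈ E(G2) ✓
  (2,8) → (φ(2),φ(8)) = (0,4) ∈ E(G2) ✓
  (2,9) → (φ(2),φ(9)) = (0,8) ∈ E(G2) ✓
  (3,4) → (φ(3),φ(4)) = (7,9) ∈ E(G2) ✓
  (3,5) → (φ(3),φ(5)) = (5,7) ∈ E(G2) ✓
  (3,6) → (φ(3),φ(6)) = (6,7) ∈ E(G2) ✓
  (3,7) → (φ(3),φ(7)) = (1,7) ∈ E(G2) ✓
  (4,5) → (φ(4),φ(5)) = (5,9) ∈ E(G2) ✓
  (4,9) → (φ(4),φ(9)) = (8,9) ∈ E(G2) ✓
  (5,6) → (φ(5),φ(6)) = (5,6) ∈ E(G2) ✓
  (5,8) → (φ(5),φ(8)) = (4,5) ∈ E(G2) ✓
  (6,8) → (φ(6),φ(8)) = (4,6) ∈ E(G2) ✓
  (6,9) → (φ(6),φ(9)) = (6,8) ∈ E(G2) ✓
  (7,8) → (φ(7),φ(8)) = (1,4) ∈ E(G2) ✓
  (7,9) → (φ(7),φ(9)) = (1,8) ∈ E(G2) ✓
All 27 edges of G1 map to edges of G2, and |E(G1)| = |E(G2)| = 27, so φ is a bijection on edges as well as vertices. Hence G1 ≅ G2.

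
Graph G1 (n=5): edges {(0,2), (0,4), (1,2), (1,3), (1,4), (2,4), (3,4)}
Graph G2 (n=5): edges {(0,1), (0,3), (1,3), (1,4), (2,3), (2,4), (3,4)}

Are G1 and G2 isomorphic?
Yes, isomorphic

The graphs are isomorphic.
One valid mapping φ: V(G1) → V(G2): 0→2, 1→1, 2→4, 3→0, 4→3

Verify φ preserves adjacency — for each edge of G1, its image is an edge of G2:
  (0,2) → (φ(0),φ(2)) = (2,4) ∈ E(G2) ✓
  (0,4) → (φ(0),φ(4)) = (2,3) ∈ E(G2) ✓
  (1,2) → (φ(1),φ(2)) = (1,4) ∈ E(G2) ✓
  (1,3) → (φ(1),φ(3)) = (0,1) ∈ E(G2) ✓
  (1,4) → (φ(1),φ(4)) = (1,3) ∈ E(G2) ✓
  (2,4) → (φ(2),φ(4)) = (3,4) ∈ E(G2) ✓
  (3,4) → (φ(3),φ(4)) = (0,3) ∈ E(G2) ✓
All 7 edges of G1 map to edges of G2, and |E(G1)| = |E(G2)| = 7, so φ is a bijection on edges as well as vertices. Hence G1 ≅ G2.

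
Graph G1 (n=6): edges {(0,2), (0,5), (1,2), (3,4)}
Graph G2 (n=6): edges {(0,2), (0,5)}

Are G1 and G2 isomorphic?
No, not isomorphic

The graphs are NOT isomorphic.

Counting edges: G1 has 4 edge(s); G2 has 2 edge(s).
Edge count is an isomorphism invariant (a bijection on vertices induces a bijection on edges), so differing edge counts rule out isomorphism.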